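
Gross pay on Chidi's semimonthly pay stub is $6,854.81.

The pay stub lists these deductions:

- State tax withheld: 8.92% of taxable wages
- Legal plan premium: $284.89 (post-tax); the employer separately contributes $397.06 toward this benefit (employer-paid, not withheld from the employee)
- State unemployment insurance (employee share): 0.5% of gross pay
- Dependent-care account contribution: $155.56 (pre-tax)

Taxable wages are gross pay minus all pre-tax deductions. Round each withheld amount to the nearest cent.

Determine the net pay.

$5,782.52

Dependent-care account contribution: $155.56
Taxable wages = $6,854.81 − $155.56 = $6,699.25
State tax withheld: $6,699.25 × 0.0892 = $597.57
State unemployment insurance (employee share): $6,854.81 × 0.005 = $34.27
Legal plan premium: $284.89
(Employer's $397.06 toward legal plan premium is not withheld from the employee.)
Total deductions = $155.56 + $597.57 + $34.27 + $284.89 = $1,072.29
Net pay = $6,854.81 − $1,072.29 = $5,782.52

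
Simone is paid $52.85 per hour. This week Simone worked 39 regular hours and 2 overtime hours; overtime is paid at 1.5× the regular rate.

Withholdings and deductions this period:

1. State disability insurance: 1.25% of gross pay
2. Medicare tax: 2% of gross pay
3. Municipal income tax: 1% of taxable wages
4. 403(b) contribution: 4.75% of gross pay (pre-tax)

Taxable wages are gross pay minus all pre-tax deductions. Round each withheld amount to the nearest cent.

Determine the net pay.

Regular pay: 39 × $52.85 = $2,061.15
Overtime pay: 2 × $52.85 × 1.5 = $158.55
Gross pay = $2,061.15 + $158.55 = $2,219.70
403(b) contribution: $2,219.70 × 0.0475 = $105.44
Taxable wages = $2,219.70 − $105.44 = $2,114.26
Municipal income tax: $2,114.26 × 0.01 = $21.14
State disability insurance: $2,219.70 × 0.0125 = $27.75
Medicare tax: $2,219.70 × 0.02 = $44.39
Total deductions = $105.44 + $21.14 + $27.75 + $44.39 = $198.72
Net pay = $2,219.70 − $198.72 = $2,020.98

$2,020.98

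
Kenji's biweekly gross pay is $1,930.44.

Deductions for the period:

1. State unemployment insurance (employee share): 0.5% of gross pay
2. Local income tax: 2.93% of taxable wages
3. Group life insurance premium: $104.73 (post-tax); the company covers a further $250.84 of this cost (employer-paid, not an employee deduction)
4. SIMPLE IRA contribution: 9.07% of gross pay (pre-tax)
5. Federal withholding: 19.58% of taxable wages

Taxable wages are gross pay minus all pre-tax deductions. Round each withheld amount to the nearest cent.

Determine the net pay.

SIMPLE IRA contribution: $1,930.44 × 0.0907 = $175.09
Taxable wages = $1,930.44 − $175.09 = $1,755.35
Local income tax: $1,755.35 × 0.0293 = $51.43
Federal withholding: $1,755.35 × 0.1958 = $343.70
State unemployment insurance (employee share): $1,930.44 × 0.005 = $9.65
Group life insurance premium: $104.73
(Employer's $250.84 toward group life insurance premium is not withheld from the employee.)
Total deductions = $175.09 + $51.43 + $343.70 + $9.65 + $104.73 = $684.60
Net pay = $1,930.44 − $684.60 = $1,245.84

$1,245.84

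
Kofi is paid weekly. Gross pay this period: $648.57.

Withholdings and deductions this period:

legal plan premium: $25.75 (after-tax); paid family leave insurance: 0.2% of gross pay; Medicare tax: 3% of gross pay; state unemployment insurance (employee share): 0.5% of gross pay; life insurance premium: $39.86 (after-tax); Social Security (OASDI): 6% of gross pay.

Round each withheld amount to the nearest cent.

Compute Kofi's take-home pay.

$520.05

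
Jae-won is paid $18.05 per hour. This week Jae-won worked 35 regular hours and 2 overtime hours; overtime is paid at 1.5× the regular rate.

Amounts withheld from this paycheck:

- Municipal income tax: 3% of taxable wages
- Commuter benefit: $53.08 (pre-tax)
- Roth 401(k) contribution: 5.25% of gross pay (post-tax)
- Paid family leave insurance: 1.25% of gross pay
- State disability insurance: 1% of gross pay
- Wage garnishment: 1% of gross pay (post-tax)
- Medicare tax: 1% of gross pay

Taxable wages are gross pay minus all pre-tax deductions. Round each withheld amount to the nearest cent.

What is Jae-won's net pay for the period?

Regular pay: 35 × $18.05 = $631.75
Overtime pay: 2 × $18.05 × 1.5 = $54.15
Gross pay = $631.75 + $54.15 = $685.90
Commuter benefit: $53.08
Taxable wages = $685.90 − $53.08 = $632.82
Municipal income tax: $632.82 × 0.03 = $18.98
Paid family leave insurance: $685.90 × 0.0125 = $8.57
State disability insurance: $685.90 × 0.01 = $6.86
Medicare tax: $685.90 × 0.01 = $6.86
Wage garnishment: $685.90 × 0.01 = $6.86
Roth 401(k) contribution: $685.90 × 0.0525 = $36.01
Total deductions = $53.08 + $18.98 + $8.57 + $6.86 + $6.86 + $6.86 + $36.01 = $137.22
Net pay = $685.90 − $137.22 = $548.68

$548.68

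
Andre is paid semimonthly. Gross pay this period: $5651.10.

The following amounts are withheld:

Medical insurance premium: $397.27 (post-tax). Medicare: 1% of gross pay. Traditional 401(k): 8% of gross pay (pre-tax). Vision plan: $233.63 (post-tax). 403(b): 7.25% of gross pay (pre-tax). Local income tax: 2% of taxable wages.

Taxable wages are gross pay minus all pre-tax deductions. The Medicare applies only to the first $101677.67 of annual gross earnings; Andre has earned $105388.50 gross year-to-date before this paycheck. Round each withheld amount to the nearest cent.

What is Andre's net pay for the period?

Traditional 401(k): $5651.10 × 0.08 = $452.09
403(b): $5651.10 × 0.0725 = $409.70
Pre-tax total = $452.09 + $409.70 = $861.79
Taxable wages = $5651.10 − $861.79 = $4789.31
Local income tax: $4789.31 × 0.02 = $95.79
Medicare: annual cap $101677.67 already reached (YTD $105388.50), so $0.00
Medical insurance premium: $397.27
Vision plan: $233.63
Total deductions = $452.09 + $409.70 + $95.79 + $0.00 + $397.27 + $233.63 = $1588.48
Net pay = $5651.10 − $1588.48 = $4062.62

$4062.62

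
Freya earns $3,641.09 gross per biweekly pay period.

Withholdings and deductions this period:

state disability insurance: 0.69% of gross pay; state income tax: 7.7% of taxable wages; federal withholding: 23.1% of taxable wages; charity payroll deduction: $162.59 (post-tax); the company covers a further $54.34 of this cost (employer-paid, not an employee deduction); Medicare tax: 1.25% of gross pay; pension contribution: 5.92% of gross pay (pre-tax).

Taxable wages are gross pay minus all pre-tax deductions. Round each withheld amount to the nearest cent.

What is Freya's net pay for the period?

$2,137.25

Pension contribution: $3,641.09 × 0.0592 = $215.55
Taxable wages = $3,641.09 − $215.55 = $3,425.54
State income tax: $3,425.54 × 0.077 = $263.77
Federal withholding: $3,425.54 × 0.231 = $791.30
State disability insurance: $3,641.09 × 0.0069 = $25.12
Medicare tax: $3,641.09 × 0.0125 = $45.51
Charity payroll deduction: $162.59
(Employer's $54.34 toward charity payroll deduction is not withheld from the employee.)
Total deductions = $215.55 + $263.77 + $791.30 + $25.12 + $45.51 + $162.59 = $1,503.84
Net pay = $3,641.09 − $1,503.84 = $2,137.25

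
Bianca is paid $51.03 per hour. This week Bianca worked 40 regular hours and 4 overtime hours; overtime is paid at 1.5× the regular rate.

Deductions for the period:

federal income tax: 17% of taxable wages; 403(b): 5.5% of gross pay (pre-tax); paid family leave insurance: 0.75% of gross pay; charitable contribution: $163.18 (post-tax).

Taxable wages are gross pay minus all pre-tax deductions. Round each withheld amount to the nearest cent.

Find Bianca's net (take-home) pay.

Regular pay: 40 × $51.03 = $2,041.20
Overtime pay: 4 × $51.03 × 1.5 = $306.18
Gross pay = $2,041.20 + $306.18 = $2,347.38
403(b): $2,347.38 × 0.055 = $129.11
Taxable wages = $2,347.38 − $129.11 = $2,218.27
Federal income tax: $2,218.27 × 0.17 = $377.11
Paid family leave insurance: $2,347.38 × 0.0075 = $17.61
Charitable contribution: $163.18
Total deductions = $129.11 + $377.11 + $17.61 + $163.18 = $687.01
Net pay = $2,347.38 − $687.01 = $1,660.37

$1,660.37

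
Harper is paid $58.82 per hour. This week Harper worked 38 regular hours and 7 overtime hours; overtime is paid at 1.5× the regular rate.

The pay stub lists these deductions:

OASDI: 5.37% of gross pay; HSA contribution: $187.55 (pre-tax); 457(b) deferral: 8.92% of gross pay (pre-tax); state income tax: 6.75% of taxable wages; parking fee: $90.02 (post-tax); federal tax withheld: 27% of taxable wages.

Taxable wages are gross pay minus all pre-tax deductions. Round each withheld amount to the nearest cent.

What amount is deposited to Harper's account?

Regular pay: 38 × $58.82 = $2,235.16
Overtime pay: 7 × $58.82 × 1.5 = $617.61
Gross pay = $2,235.16 + $617.61 = $2,852.77
HSA contribution: $187.55
457(b) deferral: $2,852.77 × 0.0892 = $254.47
Pre-tax total = $187.55 + $254.47 = $442.02
Taxable wages = $2,852.77 − $442.02 = $2,410.75
State income tax: $2,410.75 × 0.0675 = $162.73
Federal tax withheld: $2,410.75 × 0.27 = $650.90
OASDI: $2,852.77 × 0.0537 = $153.19
Parking fee: $90.02
Total deductions = $187.55 + $254.47 + $162.73 + $650.90 + $153.19 + $90.02 = $1,498.86
Net pay = $2,852.77 − $1,498.86 = $1,353.91

$1,353.91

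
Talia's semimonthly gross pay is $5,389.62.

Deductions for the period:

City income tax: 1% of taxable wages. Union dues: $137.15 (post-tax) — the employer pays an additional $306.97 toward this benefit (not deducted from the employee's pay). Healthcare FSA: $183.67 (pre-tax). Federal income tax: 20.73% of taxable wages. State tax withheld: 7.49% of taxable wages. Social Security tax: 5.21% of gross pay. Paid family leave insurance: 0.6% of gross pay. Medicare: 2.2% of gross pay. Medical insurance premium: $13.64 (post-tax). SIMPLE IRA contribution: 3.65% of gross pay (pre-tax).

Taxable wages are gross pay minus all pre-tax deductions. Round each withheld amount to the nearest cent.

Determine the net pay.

Healthcare FSA: $183.67
SIMPLE IRA contribution: $5,389.62 × 0.0365 = $196.72
Pre-tax total = $183.67 + $196.72 = $380.39
Taxable wages = $5,389.62 − $380.39 = $5,009.23
State tax withheld: $5,009.23 × 0.0749 = $375.19
Federal income tax: $5,009.23 × 0.2073 = $1,038.41
City income tax: $5,009.23 × 0.01 = $50.09
Social Security tax: $5,389.62 × 0.0521 = $280.80
Paid family leave insurance: $5,389.62 × 0.006 = $32.34
Medicare: $5,389.62 × 0.022 = $118.57
Medical insurance premium: $13.64
Union dues: $137.15
(Employer's $306.97 toward union dues is not withheld from the employee.)
Total deductions = $183.67 + $196.72 + $375.19 + $1,038.41 + $50.09 + $280.80 + $32.34 + $118.57 + $13.64 + $137.15 = $2,426.58
Net pay = $5,389.62 − $2,426.58 = $2,963.04

$2,963.04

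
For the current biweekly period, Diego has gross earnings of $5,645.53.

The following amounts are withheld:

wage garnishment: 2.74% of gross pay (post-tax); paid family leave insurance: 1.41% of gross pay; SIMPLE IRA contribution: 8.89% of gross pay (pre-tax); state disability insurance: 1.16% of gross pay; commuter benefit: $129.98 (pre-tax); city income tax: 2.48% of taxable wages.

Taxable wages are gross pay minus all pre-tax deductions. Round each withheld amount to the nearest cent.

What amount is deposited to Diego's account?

$4,589.54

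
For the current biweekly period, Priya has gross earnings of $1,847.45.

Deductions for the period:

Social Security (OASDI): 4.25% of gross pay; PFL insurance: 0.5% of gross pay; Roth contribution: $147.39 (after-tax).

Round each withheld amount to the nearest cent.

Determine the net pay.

$1,612.30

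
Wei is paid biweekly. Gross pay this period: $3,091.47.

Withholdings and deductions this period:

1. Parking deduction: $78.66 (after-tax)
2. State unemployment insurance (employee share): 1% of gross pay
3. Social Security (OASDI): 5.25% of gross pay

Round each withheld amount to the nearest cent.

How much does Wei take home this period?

$2,819.60

Social Security (OASDI): $3,091.47 × 0.0525 = $162.30
State unemployment insurance (employee share): $3,091.47 × 0.01 = $30.91
Parking deduction: $78.66
Total deductions = $162.30 + $30.91 + $78.66 = $271.87
Net pay = $3,091.47 − $271.87 = $2,819.60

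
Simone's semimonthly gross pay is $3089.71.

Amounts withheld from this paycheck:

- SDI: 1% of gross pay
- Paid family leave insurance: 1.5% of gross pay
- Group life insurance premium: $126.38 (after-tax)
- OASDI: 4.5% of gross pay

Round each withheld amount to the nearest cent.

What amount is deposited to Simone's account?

$2747.04

OASDI: $3089.71 × 0.045 = $139.04
SDI: $3089.71 × 0.01 = $30.90
Paid family leave insurance: $3089.71 × 0.015 = $46.35
Group life insurance premium: $126.38
Total deductions = $139.04 + $30.90 + $46.35 + $126.38 = $342.67
Net pay = $3089.71 − $342.67 = $2747.04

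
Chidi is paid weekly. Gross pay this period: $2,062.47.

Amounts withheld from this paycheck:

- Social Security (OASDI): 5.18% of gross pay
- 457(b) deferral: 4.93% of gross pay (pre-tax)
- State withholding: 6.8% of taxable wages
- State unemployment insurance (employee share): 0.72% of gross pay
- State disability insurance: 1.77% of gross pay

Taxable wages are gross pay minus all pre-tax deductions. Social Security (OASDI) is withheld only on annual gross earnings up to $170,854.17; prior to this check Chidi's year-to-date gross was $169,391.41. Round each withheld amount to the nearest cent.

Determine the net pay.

$1,700.33

457(b) deferral: $2,062.47 × 0.0493 = $101.68
Taxable wages = $2,062.47 − $101.68 = $1,960.79
State withholding: $1,960.79 × 0.068 = $133.33
State unemployment insurance (employee share): $2,062.47 × 0.0072 = $14.85
Social Security (OASDI): only $170,854.17 − $169,391.41 = $1,462.76 of this check is subject → $1,462.76 × 0.0518 = $75.77
State disability insurance: $2,062.47 × 0.0177 = $36.51
Total deductions = $101.68 + $133.33 + $14.85 + $75.77 + $36.51 = $362.14
Net pay = $2,062.47 − $362.14 = $1,700.33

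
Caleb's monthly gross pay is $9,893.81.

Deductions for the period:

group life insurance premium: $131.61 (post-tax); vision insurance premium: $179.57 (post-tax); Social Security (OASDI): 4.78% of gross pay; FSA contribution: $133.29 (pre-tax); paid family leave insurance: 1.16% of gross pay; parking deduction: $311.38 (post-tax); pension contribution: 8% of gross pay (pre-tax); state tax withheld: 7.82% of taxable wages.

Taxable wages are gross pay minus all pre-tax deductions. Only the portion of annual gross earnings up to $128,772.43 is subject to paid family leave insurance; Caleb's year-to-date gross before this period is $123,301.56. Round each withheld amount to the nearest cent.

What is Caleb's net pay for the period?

Pension contribution: $9,893.81 × 0.08 = $791.50
FSA contribution: $133.29
Pre-tax total = $791.50 + $133.29 = $924.79
Taxable wages = $9,893.81 − $924.79 = $8,969.02
State tax withheld: $8,969.02 × 0.0782 = $701.38
Paid family leave insurance: only $128,772.43 − $123,301.56 = $5,470.87 of this check is subject → $5,470.87 × 0.0116 = $63.46
Social Security (OASDI): $9,893.81 × 0.0478 = $472.92
Vision insurance premium: $179.57
Parking deduction: $311.38
Group life insurance premium: $131.61
Total deductions = $791.50 + $133.29 + $701.38 + $63.46 + $472.92 + $179.57 + $311.38 + $131.61 = $2,785.11
Net pay = $9,893.81 − $2,785.11 = $7,108.70

$7,108.70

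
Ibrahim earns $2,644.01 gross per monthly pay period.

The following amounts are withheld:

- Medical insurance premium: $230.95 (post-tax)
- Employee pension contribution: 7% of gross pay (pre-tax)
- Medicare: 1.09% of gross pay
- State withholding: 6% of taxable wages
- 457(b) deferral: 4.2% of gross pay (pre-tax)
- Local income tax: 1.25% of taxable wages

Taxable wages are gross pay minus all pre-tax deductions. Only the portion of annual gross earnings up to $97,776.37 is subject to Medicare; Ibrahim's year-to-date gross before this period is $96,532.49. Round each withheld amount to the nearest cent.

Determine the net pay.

$1,933.15

Employee pension contribution: $2,644.01 × 0.07 = $185.08
457(b) deferral: $2,644.01 × 0.042 = $111.05
Pre-tax total = $185.08 + $111.05 = $296.13
Taxable wages = $2,644.01 − $296.13 = $2,347.88
State withholding: $2,347.88 × 0.06 = $140.87
Local income tax: $2,347.88 × 0.0125 = $29.35
Medicare: only $97,776.37 − $96,532.49 = $1,243.88 of this check is subject → $1,243.88 × 0.0109 = $13.56
Medical insurance premium: $230.95
Total deductions = $185.08 + $111.05 + $140.87 + $29.35 + $13.56 + $230.95 = $710.86
Net pay = $2,644.01 − $710.86 = $1,933.15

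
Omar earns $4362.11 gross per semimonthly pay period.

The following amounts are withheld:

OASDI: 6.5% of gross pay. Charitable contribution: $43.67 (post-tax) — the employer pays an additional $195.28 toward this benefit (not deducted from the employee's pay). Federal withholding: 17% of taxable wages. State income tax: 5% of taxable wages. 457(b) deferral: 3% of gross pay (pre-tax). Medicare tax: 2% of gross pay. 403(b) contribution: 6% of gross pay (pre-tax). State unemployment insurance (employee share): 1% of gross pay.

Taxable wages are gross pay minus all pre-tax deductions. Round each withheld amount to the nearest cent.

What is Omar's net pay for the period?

457(b) deferral: $4362.11 × 0.03 = $130.86
403(b) contribution: $4362.11 × 0.06 = $261.73
Pre-tax total = $130.86 + $261.73 = $392.59
Taxable wages = $4362.11 − $392.59 = $3969.52
Federal withholding: $3969.52 × 0.17 = $674.82
State income tax: $3969.52 × 0.05 = $198.48
Medicare tax: $4362.11 × 0.02 = $87.24
OASDI: $4362.11 × 0.065 = $283.54
State unemployment insurance (employee share): $4362.11 × 0.01 = $43.62
Charitable contribution: $43.67
(Employer's $195.28 toward charitable contribution is not withheld from the employee.)
Total deductions = $130.86 + $261.73 + $674.82 + $198.48 + $87.24 + $283.54 + $43.62 + $43.67 = $1723.96
Net pay = $4362.11 − $1723.96 = $2638.15

$2638.15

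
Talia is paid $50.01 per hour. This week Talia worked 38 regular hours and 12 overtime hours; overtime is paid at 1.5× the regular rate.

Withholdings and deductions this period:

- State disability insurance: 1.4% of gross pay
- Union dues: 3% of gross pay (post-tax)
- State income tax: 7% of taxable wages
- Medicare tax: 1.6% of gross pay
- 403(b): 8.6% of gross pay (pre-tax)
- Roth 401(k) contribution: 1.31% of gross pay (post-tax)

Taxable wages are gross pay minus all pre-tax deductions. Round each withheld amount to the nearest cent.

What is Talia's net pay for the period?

Regular pay: 38 × $50.01 = $1,900.38
Overtime pay: 12 × $50.01 × 1.5 = $900.18
Gross pay = $1,900.38 + $900.18 = $2,800.56
403(b): $2,800.56 × 0.086 = $240.85
Taxable wages = $2,800.56 − $240.85 = $2,559.71
State income tax: $2,559.71 × 0.07 = $179.18
Medicare tax: $2,800.56 × 0.016 = $44.81
State disability insurance: $2,800.56 × 0.014 = $39.21
Roth 401(k) contribution: $2,800.56 × 0.0131 = $36.69
Union dues: $2,800.56 × 0.03 = $84.02
Total deductions = $240.85 + $179.18 + $44.81 + $39.21 + $36.69 + $84.02 = $624.76
Net pay = $2,800.56 − $624.76 = $2,175.80

$2,175.80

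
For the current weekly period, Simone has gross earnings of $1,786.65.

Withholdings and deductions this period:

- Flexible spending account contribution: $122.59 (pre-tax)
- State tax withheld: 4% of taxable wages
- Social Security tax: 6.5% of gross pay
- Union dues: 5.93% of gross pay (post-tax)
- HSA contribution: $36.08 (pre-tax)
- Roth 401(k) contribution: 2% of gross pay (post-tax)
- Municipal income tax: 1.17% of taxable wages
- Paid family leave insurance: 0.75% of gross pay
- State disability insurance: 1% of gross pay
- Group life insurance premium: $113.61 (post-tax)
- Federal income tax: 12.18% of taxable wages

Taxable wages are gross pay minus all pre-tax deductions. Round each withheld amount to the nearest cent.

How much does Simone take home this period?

$942.83

HSA contribution: $36.08
Flexible spending account contribution: $122.59
Pre-tax total = $36.08 + $122.59 = $158.67
Taxable wages = $1,786.65 − $158.67 = $1,627.98
Municipal income tax: $1,627.98 × 0.0117 = $19.05
State tax withheld: $1,627.98 × 0.04 = $65.12
Federal income tax: $1,627.98 × 0.1218 = $198.29
Paid family leave insurance: $1,786.65 × 0.0075 = $13.40
State disability insurance: $1,786.65 × 0.01 = $17.87
Social Security tax: $1,786.65 × 0.065 = $116.13
Roth 401(k) contribution: $1,786.65 × 0.02 = $35.73
Group life insurance premium: $113.61
Union dues: $1,786.65 × 0.0593 = $105.95
Total deductions = $36.08 + $122.59 + $19.05 + $65.12 + $198.29 + $13.40 + $17.87 + $116.13 + $35.73 + $113.61 + $105.95 = $843.82
Net pay = $1,786.65 − $843.82 = $942.83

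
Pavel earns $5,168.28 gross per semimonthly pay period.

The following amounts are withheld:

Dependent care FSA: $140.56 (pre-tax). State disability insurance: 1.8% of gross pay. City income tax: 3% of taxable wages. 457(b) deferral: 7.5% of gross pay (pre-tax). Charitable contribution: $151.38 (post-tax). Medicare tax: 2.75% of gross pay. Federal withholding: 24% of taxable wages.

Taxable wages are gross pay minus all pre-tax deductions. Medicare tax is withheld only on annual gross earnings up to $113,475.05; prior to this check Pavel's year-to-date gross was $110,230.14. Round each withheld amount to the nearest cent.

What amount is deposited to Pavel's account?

$3,053.63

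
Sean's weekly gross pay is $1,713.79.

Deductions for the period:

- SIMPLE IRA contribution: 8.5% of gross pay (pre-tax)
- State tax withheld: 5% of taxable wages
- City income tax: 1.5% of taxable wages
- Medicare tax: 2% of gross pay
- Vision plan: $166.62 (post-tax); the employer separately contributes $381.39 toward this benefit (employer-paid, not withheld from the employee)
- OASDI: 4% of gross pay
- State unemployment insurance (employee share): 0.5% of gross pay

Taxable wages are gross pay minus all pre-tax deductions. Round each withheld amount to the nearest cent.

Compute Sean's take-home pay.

$1,188.17

SIMPLE IRA contribution: $1,713.79 × 0.085 = $145.67
Taxable wages = $1,713.79 − $145.67 = $1,568.12
City income tax: $1,568.12 × 0.015 = $23.52
State tax withheld: $1,568.12 × 0.05 = $78.41
Medicare tax: $1,713.79 × 0.02 = $34.28
OASDI: $1,713.79 × 0.04 = $68.55
State unemployment insurance (employee share): $1,713.79 × 0.005 = $8.57
Vision plan: $166.62
(Employer's $381.39 toward vision plan is not withheld from the employee.)
Total deductions = $145.67 + $23.52 + $78.41 + $34.28 + $68.55 + $8.57 + $166.62 = $525.62
Net pay = $1,713.79 − $525.62 = $1,188.17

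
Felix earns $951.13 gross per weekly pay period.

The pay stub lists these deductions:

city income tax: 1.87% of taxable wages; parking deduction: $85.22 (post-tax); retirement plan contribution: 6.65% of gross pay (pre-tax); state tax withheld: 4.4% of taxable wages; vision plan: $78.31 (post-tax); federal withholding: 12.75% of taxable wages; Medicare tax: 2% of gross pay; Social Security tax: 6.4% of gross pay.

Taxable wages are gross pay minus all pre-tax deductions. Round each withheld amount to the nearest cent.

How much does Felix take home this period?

$475.59

Retirement plan contribution: $951.13 × 0.0665 = $63.25
Taxable wages = $951.13 − $63.25 = $887.88
City income tax: $887.88 × 0.0187 = $16.60
Federal withholding: $887.88 × 0.1275 = $113.20
State tax withheld: $887.88 × 0.044 = $39.07
Social Security tax: $951.13 × 0.064 = $60.87
Medicare tax: $951.13 × 0.02 = $19.02
Vision plan: $78.31
Parking deduction: $85.22
Total deductions = $63.25 + $16.60 + $113.20 + $39.07 + $60.87 + $19.02 + $78.31 + $85.22 = $475.54
Net pay = $951.13 − $475.54 = $475.59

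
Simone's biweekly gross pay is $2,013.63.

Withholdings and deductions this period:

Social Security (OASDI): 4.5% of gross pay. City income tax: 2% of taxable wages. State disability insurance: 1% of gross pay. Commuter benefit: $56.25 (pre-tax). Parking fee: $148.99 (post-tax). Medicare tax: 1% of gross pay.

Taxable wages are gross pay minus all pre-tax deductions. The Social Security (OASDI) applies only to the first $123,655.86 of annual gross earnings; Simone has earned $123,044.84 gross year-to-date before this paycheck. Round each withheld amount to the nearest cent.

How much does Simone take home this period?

$1,701.46

Commuter benefit: $56.25
Taxable wages = $2,013.63 − $56.25 = $1,957.38
City income tax: $1,957.38 × 0.02 = $39.15
Social Security (OASDI): only $123,655.86 − $123,044.84 = $611.02 of this check is subject → $611.02 × 0.045 = $27.50
State disability insurance: $2,013.63 × 0.01 = $20.14
Medicare tax: $2,013.63 × 0.01 = $20.14
Parking fee: $148.99
Total deductions = $56.25 + $39.15 + $27.50 + $20.14 + $20.14 + $148.99 = $312.17
Net pay = $2,013.63 − $312.17 = $1,701.46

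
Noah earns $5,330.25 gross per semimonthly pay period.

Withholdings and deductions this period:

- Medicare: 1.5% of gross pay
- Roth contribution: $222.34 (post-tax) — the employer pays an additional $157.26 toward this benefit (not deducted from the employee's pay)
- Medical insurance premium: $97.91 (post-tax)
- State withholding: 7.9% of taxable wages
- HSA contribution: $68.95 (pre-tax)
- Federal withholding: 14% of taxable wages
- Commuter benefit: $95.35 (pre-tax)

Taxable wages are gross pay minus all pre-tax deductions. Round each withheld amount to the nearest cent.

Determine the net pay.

$3,634.41

Commuter benefit: $95.35
HSA contribution: $68.95
Pre-tax total = $95.35 + $68.95 = $164.30
Taxable wages = $5,330.25 − $164.30 = $5,165.95
State withholding: $5,165.95 × 0.079 = $408.11
Federal withholding: $5,165.95 × 0.14 = $723.23
Medicare: $5,330.25 × 0.015 = $79.95
Medical insurance premium: $97.91
Roth contribution: $222.34
(Employer's $157.26 toward Roth contribution is not withheld from the employee.)
Total deductions = $95.35 + $68.95 + $408.11 + $723.23 + $79.95 + $97.91 + $222.34 = $1,695.84
Net pay = $5,330.25 − $1,695.84 = $3,634.41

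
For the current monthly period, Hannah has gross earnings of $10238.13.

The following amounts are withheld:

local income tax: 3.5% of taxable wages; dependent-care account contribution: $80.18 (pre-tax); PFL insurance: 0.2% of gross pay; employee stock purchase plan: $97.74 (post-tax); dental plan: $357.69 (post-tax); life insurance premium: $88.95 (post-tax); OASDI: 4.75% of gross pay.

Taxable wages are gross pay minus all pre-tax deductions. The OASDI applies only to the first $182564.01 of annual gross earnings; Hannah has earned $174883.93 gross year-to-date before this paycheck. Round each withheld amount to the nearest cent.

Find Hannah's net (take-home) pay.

Dependent-care account contribution: $80.18
Taxable wages = $10238.13 − $80.18 = $10157.95
Local income tax: $10157.95 × 0.035 = $355.53
PFL insurance: $10238.13 × 0.002 = $20.48
OASDI: only $182564.01 − $174883.93 = $7680.08 of this check is subject → $7680.08 × 0.0475 = $364.80
Dental plan: $357.69
Employee stock purchase plan: $97.74
Life insurance premium: $88.95
Total deductions = $80.18 + $355.53 + $20.48 + $364.80 + $357.69 + $97.74 + $88.95 = $1365.37
Net pay = $10238.13 − $1365.37 = $8872.76

$8872.76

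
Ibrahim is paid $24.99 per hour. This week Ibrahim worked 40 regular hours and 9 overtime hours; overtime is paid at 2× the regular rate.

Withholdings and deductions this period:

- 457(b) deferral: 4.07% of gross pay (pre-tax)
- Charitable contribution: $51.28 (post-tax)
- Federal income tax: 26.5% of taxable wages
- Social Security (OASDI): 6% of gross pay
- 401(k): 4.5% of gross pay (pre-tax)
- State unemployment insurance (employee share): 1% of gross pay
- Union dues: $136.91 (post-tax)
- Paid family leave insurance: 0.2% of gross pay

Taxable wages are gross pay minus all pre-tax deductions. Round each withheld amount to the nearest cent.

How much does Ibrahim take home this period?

$681.48

Regular pay: 40 × $24.99 = $999.60
Overtime pay: 9 × $24.99 × 2 = $449.82
Gross pay = $999.60 + $449.82 = $1,449.42
457(b) deferral: $1,449.42 × 0.0407 = $58.99
401(k): $1,449.42 × 0.045 = $65.22
Pre-tax total = $58.99 + $65.22 = $124.21
Taxable wages = $1,449.42 − $124.21 = $1,325.21
Federal income tax: $1,325.21 × 0.265 = $351.18
State unemployment insurance (employee share): $1,449.42 × 0.01 = $14.49
Paid family leave insurance: $1,449.42 × 0.002 = $2.90
Social Security (OASDI): $1,449.42 × 0.06 = $86.97
Charitable contribution: $51.28
Union dues: $136.91
Total deductions = $58.99 + $65.22 + $351.18 + $14.49 + $2.90 + $86.97 + $51.28 + $136.91 = $767.94
Net pay = $1,449.42 − $767.94 = $681.48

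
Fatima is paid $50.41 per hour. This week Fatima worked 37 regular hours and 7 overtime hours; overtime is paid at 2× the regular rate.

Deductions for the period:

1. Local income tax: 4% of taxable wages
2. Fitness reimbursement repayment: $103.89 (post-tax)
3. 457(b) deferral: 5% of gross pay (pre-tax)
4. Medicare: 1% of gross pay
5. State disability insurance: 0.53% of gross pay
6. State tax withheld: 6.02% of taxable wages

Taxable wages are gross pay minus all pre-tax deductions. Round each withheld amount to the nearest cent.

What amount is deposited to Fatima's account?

$2,054.41

Regular pay: 37 × $50.41 = $1,865.17
Overtime pay: 7 × $50.41 × 2 = $705.74
Gross pay = $1,865.17 + $705.74 = $2,570.91
457(b) deferral: $2,570.91 × 0.05 = $128.55
Taxable wages = $2,570.91 − $128.55 = $2,442.36
Local income tax: $2,442.36 × 0.04 = $97.69
State tax withheld: $2,442.36 × 0.0602 = $147.03
Medicare: $2,570.91 × 0.01 = $25.71
State disability insurance: $2,570.91 × 0.0053 = $13.63
Fitness reimbursement repayment: $103.89
Total deductions = $128.55 + $97.69 + $147.03 + $25.71 + $13.63 + $103.89 = $516.50
Net pay = $2,570.91 − $516.50 = $2,054.41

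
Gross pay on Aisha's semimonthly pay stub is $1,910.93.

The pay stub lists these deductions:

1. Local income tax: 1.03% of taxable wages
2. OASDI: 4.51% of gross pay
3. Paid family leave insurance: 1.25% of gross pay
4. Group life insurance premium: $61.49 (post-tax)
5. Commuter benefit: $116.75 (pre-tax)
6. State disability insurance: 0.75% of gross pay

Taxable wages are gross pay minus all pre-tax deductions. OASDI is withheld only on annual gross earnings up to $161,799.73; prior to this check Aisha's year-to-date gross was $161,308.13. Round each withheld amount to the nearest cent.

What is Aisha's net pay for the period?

Commuter benefit: $116.75
Taxable wages = $1,910.93 − $116.75 = $1,794.18
Local income tax: $1,794.18 × 0.0103 = $18.48
State disability insurance: $1,910.93 × 0.0075 = $14.33
Paid family leave insurance: $1,910.93 × 0.0125 = $23.89
OASDI: only $161,799.73 − $161,308.13 = $491.60 of this check is subject → $491.60 × 0.0451 = $22.17
Group life insurance premium: $61.49
Total deductions = $116.75 + $18.48 + $14.33 + $23.89 + $22.17 + $61.49 = $257.11
Net pay = $1,910.93 − $257.11 = $1,653.82

$1,653.82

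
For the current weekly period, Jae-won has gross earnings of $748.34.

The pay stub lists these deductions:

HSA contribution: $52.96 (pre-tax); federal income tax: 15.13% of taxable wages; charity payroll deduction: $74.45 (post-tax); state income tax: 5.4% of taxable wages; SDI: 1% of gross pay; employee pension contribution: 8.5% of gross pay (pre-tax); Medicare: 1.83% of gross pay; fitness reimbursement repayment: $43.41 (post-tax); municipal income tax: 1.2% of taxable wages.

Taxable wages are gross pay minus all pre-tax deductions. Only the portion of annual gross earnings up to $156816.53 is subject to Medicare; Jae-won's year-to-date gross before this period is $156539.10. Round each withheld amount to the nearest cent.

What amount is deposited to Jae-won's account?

$364.06

HSA contribution: $52.96
Employee pension contribution: $748.34 × 0.085 = $63.61
Pre-tax total = $52.96 + $63.61 = $116.57
Taxable wages = $748.34 − $116.57 = $631.77
Municipal income tax: $631.77 × 0.012 = $7.58
State income tax: $631.77 × 0.054 = $34.12
Federal income tax: $631.77 × 0.1513 = $95.59
Medicare: only $156816.53 − $156539.10 = $277.43 of this check is subject → $277.43 × 0.0183 = $5.08
SDI: $748.34 × 0.01 = $7.48
Charity payroll deduction: $74.45
Fitness reimbursement repayment: $43.41
Total deductions = $52.96 + $63.61 + $7.58 + $34.12 + $95.59 + $5.08 + $7.48 + $74.45 + $43.41 = $384.28
Net pay = $748.34 − $384.28 = $364.06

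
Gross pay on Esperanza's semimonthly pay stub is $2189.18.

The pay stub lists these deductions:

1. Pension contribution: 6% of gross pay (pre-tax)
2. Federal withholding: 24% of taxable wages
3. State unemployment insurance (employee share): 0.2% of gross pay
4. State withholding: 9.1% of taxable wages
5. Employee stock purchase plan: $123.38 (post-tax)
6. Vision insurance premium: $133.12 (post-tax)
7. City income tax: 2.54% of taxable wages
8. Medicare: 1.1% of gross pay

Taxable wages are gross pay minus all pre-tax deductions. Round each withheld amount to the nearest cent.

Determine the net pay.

$1039.46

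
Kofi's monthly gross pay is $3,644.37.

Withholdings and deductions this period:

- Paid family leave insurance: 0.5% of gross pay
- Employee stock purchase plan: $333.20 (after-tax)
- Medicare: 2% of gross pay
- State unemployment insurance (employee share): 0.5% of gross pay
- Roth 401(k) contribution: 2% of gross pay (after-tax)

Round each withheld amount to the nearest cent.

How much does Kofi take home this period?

Medicare: $3,644.37 × 0.02 = $72.89
Paid family leave insurance: $3,644.37 × 0.005 = $18.22
State unemployment insurance (employee share): $3,644.37 × 0.005 = $18.22
Employee stock purchase plan: $333.20
Roth 401(k) contribution: $3,644.37 × 0.02 = $72.89
Total deductions = $72.89 + $18.22 + $18.22 + $333.20 + $72.89 = $515.42
Net pay = $3,644.37 − $515.42 = $3,128.95

$3,128.95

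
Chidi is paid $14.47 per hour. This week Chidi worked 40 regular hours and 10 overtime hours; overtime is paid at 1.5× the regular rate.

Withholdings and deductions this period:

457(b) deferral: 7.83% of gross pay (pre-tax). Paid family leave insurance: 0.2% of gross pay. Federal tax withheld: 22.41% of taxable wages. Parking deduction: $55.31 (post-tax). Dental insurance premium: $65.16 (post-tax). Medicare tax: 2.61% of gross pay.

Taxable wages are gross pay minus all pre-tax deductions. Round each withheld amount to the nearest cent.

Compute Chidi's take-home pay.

Regular pay: 40 × $14.47 = $578.80
Overtime pay: 10 × $14.47 × 1.5 = $217.05
Gross pay = $578.80 + $217.05 = $795.85
457(b) deferral: $795.85 × 0.0783 = $62.32
Taxable wages = $795.85 − $62.32 = $733.53
Federal tax withheld: $733.53 × 0.2241 = $164.38
Paid family leave insurance: $795.85 × 0.002 = $1.59
Medicare tax: $795.85 × 0.0261 = $20.77
Parking deduction: $55.31
Dental insurance premium: $65.16
Total deductions = $62.32 + $164.38 + $1.59 + $20.77 + $55.31 + $65.16 = $369.53
Net pay = $795.85 − $369.53 = $426.32

$426.32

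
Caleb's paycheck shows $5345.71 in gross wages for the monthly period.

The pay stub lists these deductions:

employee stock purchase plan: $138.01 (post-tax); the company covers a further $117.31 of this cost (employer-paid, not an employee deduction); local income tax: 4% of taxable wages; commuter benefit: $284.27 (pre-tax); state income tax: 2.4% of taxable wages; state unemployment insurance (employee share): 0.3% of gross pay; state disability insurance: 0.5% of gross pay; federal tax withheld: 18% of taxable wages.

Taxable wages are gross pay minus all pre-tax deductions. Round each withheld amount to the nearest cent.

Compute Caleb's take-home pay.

$3645.67

Commuter benefit: $284.27
Taxable wages = $5345.71 − $284.27 = $5061.44
Local income tax: $5061.44 × 0.04 = $202.46
State income tax: $5061.44 × 0.024 = $121.47
Federal tax withheld: $5061.44 × 0.18 = $911.06
State unemployment insurance (employee share): $5345.71 × 0.003 = $16.04
State disability insurance: $5345.71 × 0.005 = $26.73
Employee stock purchase plan: $138.01
(Employer's $117.31 toward employee stock purchase plan is not withheld from the employee.)
Total deductions = $284.27 + $202.46 + $121.47 + $911.06 + $16.04 + $26.73 + $138.01 = $1700.04
Net pay = $5345.71 − $1700.04 = $3645.67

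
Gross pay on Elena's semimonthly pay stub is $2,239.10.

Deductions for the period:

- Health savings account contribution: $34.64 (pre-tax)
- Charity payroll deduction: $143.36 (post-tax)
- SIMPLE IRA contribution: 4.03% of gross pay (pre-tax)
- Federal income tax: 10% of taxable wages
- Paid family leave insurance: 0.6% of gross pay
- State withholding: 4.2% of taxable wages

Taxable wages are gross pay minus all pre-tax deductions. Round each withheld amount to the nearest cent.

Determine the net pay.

$1,657.21

Health savings account contribution: $34.64
SIMPLE IRA contribution: $2,239.10 × 0.0403 = $90.24
Pre-tax total = $34.64 + $90.24 = $124.88
Taxable wages = $2,239.10 − $124.88 = $2,114.22
State withholding: $2,114.22 × 0.042 = $88.80
Federal income tax: $2,114.22 × 0.1 = $211.42
Paid family leave insurance: $2,239.10 × 0.006 = $13.43
Charity payroll deduction: $143.36
Total deductions = $34.64 + $90.24 + $88.80 + $211.42 + $13.43 + $143.36 = $581.89
Net pay = $2,239.10 − $581.89 = $1,657.21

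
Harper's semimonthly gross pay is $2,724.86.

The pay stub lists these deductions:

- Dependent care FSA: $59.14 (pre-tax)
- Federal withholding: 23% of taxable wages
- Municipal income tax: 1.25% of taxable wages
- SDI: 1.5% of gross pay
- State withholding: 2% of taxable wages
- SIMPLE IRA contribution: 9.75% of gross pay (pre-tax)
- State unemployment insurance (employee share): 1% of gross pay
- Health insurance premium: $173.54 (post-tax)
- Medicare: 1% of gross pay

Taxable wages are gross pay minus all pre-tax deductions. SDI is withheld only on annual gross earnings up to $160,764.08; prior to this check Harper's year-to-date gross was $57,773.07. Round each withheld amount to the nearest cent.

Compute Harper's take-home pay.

$1,501.13

Dependent care FSA: $59.14
SIMPLE IRA contribution: $2,724.86 × 0.0975 = $265.67
Pre-tax total = $59.14 + $265.67 = $324.81
Taxable wages = $2,724.86 − $324.81 = $2,400.05
Federal withholding: $2,400.05 × 0.23 = $552.01
State withholding: $2,400.05 × 0.02 = $48.00
Municipal income tax: $2,400.05 × 0.0125 = $30.00
SDI: cap not yet reached, full $2,724.86 is subject → $2,724.86 × 0.015 = $40.87
Medicare: $2,724.86 × 0.01 = $27.25
State unemployment insurance (employee share): $2,724.86 × 0.01 = $27.25
Health insurance premium: $173.54
Total deductions = $59.14 + $265.67 + $552.01 + $48.00 + $30.00 + $40.87 + $27.25 + $27.25 + $173.54 = $1,223.73
Net pay = $2,724.86 − $1,223.73 = $1,501.13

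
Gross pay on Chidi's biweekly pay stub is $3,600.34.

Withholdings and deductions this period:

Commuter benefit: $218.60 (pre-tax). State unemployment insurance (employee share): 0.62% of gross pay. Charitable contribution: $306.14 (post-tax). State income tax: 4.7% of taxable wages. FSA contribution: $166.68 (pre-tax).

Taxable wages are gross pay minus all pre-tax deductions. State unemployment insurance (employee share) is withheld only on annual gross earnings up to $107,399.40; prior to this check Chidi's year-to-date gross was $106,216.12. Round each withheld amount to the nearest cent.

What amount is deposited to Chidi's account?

$2,750.47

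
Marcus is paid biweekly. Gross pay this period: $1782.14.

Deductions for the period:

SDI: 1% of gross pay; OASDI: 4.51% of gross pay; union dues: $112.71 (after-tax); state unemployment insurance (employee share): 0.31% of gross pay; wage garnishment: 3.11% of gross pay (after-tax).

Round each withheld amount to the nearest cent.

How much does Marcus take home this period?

SDI: $1782.14 × 0.01 = $17.82
OASDI: $1782.14 × 0.0451 = $80.37
State unemployment insurance (employee share): $1782.14 × 0.0031 = $5.52
Union dues: $112.71
Wage garnishment: $1782.14 × 0.0311 = $55.42
Total deductions = $17.82 + $80.37 + $5.52 + $112.71 + $55.42 = $271.84
Net pay = $1782.14 − $271.84 = $1510.30

$1510.30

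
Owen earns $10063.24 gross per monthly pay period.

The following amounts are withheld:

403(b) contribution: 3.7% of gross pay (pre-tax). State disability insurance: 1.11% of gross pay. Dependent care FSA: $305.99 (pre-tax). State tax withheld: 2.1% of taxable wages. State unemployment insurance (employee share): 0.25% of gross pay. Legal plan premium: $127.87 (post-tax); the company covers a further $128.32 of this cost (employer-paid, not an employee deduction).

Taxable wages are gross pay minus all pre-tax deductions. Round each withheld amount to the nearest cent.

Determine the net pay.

$8923.10

Dependent care FSA: $305.99
403(b) contribution: $10063.24 × 0.037 = $372.34
Pre-tax total = $305.99 + $372.34 = $678.33
Taxable wages = $10063.24 − $678.33 = $9384.91
State tax withheld: $9384.91 × 0.021 = $197.08
State disability insurance: $10063.24 × 0.0111 = $111.70
State unemployment insurance (employee share): $10063.24 × 0.0025 = $25.16
Legal plan premium: $127.87
(Employer's $128.32 toward legal plan premium is not withheld from the employee.)
Total deductions = $305.99 + $372.34 + $197.08 + $111.70 + $25.16 + $127.87 = $1140.14
Net pay = $10063.24 − $1140.14 = $8923.10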